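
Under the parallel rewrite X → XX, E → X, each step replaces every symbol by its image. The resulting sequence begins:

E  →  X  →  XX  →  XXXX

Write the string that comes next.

Apply φ to XXXX symbol by symbol: X→XX, X→XX, X→XX, X→XX; joined: XX XX XX XX.

XXXXXXXX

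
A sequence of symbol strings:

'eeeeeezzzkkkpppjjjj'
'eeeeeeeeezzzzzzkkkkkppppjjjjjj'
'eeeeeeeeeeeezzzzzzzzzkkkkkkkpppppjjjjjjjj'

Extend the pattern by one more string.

The n-th term is 3n+3 e's then 3n z's then 2n+1 k's then n+2 p's then 2n+2 j's (n = 1, 2, …).
For the next term, n = 4, so the run lengths are 15, 12, 9, 6, 10.

eeeeeeeeeeeeeeezzzzzzzzzzzzkkkkkkkkkppppppjjjjjjjjjj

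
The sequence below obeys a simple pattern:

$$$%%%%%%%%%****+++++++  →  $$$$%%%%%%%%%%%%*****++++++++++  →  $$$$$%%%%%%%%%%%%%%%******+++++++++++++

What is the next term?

The n-th term is n+1 $'s then 3n+3 %'s then n+2 *'s then 3n+1 +'s, where the shown terms are n = 2, 3, 4.
For the next term, n = 5, so the run lengths are 6, 18, 7, 16.

$$$$$$%%%%%%%%%%%%%%%%%%*******++++++++++++++++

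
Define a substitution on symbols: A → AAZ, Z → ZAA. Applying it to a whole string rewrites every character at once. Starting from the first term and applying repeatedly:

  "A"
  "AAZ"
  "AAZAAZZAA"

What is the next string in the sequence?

AAZAAZZAAAAZAAZZAAZAAAAZAAZ

Rewriting each symbol of AAZAAZZAA: A→AAZ, A→AAZ, Z→ZAA, A→AAZ, A→AAZ, Z→ZAA, Z→ZAA, A→AAZ, A→AAZ, which concatenates to AAZ AAZ ZAA AAZ AAZ ZAA ZAA AAZ AAZ.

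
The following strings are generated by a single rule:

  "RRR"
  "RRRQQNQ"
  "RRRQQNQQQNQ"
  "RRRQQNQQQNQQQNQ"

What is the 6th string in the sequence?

Each term is the previous one with QQNQ appended.
From RRRQQNQQQNQQQNQ, 2 further steps: RRRQQNQQQNQQQNQ → RRRQQNQQQNQQQNQQQNQ → (answer).

RRRQQNQQQNQQQNQQQNQQQNQ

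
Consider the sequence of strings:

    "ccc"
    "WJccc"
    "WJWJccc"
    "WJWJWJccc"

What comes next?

Each term is the previous one with WJ prepended.
One more step from WJWJWJccc gives the answer.

WJWJWJWJccc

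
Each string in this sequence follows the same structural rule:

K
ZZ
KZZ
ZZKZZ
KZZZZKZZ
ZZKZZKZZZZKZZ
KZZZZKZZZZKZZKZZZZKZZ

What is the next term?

ZZKZZKZZZZKZZKZZZZKZZZZKZZKZZZZKZZ

From term 3 onward, concatenate the second-to-last term with the last: K·ZZ = KZZ, ZZ·KZZ = ZZKZZ, …
Continuing: ZZKZZKZZZZKZZ · KZZZZKZZZZKZZKZZZZKZZ gives term 8.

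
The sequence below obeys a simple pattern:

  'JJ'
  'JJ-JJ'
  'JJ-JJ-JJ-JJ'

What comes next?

JJ-JJ-JJ-JJ-JJ-JJ-JJ-JJ

s(k+1) = s(k)·-·s(k) — each term doubles the last with '-' between the halves.
So the next term is two copies of JJ-JJ-JJ-JJ with '-' between the halves.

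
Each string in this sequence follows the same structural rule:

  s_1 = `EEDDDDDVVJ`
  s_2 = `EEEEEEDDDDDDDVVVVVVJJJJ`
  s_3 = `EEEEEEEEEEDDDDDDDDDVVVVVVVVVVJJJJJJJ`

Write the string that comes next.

EEEEEEEEEEEEEEDDDDDDDDDDDVVVVVVVVVVVVVVJJJJJJJJJJ

The n-th term is 4n-2 E's then 2n+3 D's then 4n-2 V's then 3n-2 J's (n = 1, 2, …).
For the next term, n = 4, so the run lengths are 14, 11, 14, 10.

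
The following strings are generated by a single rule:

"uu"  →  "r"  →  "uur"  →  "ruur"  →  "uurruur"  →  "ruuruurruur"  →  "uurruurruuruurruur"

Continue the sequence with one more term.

ruuruurruuruurruurruuruurruur

This is a Fibonacci-style word recurrence s(k) = s(k−2)·s(k−1): e.g. uu·r = uur.
Continuing: ruuruurruur · uurruurruuruurruur gives term 8.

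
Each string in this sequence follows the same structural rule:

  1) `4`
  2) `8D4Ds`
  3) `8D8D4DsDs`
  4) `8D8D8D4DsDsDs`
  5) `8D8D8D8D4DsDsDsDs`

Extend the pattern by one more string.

Each term wraps the previous one in 8D on the left and Ds on the right.
One more step from 8D8D8D8D4DsDsDsDs gives the answer.

8D8D8D8D8D4DsDsDsDsDs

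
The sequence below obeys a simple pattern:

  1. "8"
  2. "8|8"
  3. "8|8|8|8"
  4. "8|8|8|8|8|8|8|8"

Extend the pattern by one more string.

Every step duplicates the string with '|' between the halves.
Doubling 8|8|8|8|8|8|8|8 with '|' between the halves:

8|8|8|8|8|8|8|8|8|8|8|8|8|8|8|8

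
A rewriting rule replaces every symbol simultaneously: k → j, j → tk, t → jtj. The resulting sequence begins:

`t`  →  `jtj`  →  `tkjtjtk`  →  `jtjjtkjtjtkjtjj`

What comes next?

tkjtjtktkjtjjtkjtjtkjtjjtkjtjtktk

Replace each of the 15 characters of jtjjtkjtjtkjtjj in place — tk jtj tk tk jtj j tk jtj tk jtj j tk jtj tk tk — and concatenate.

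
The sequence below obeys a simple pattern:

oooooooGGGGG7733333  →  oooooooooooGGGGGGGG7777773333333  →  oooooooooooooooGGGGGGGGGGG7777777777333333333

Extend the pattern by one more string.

oooooooooooooooooooGGGGGGGGGGGGGG7777777777777733333333333

Each string has the form o^{4n+3} G^{3n+2} 7^{4n-2} 3^{2n+3} (n = 1, 2, …).
At n = 4 the blocks have lengths 19, 14, 14, 11.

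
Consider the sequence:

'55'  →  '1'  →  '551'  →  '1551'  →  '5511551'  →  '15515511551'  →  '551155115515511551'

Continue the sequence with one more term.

15515511551551155115515511551

From term 3 onward, concatenate the second-to-last term with the last: 55·1 = 551, 1·551 = 1551, …
Continuing: 15515511551 · 551155115515511551 gives term 8.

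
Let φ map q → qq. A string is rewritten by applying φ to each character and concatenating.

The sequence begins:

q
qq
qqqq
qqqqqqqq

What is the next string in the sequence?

qqqqqqqqqqqqqqqq

Expanding qqqqqqqq: q→qq, q→qq, q→qq, q→qq, q→qq, q→qq, q→qq, q→qq. Concatenated: qq qq qq qq qq qq qq qq.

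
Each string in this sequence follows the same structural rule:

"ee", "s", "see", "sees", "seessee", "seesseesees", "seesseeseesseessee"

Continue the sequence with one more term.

Each term (from the third on) is the previous term followed by the one before it: term 3 = s·ee = see.
So term 8 is seesseeseesseessee·seesseesees.

seesseeseesseesseeseesseesees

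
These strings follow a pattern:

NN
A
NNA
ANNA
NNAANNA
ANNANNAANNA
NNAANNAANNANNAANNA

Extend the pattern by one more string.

From term 3 onward, concatenate the second-to-last term with the last: NN·A = NNA, A·NNA = ANNA, …
So term 8 is ANNANNAANNA·NNAANNAANNANNAANNA.

ANNANNAANNANNAANNAANNANNAANNA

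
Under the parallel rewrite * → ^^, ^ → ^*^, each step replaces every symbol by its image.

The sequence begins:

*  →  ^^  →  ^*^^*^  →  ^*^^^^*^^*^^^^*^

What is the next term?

φ(^*^^^^*^^*^^^^*^) expands symbol-by-symbol to ^*^ ^^ ^*^ ^*^ ^*^ ^*^ ^^ ^*^ ^*^ ^^ ^*^ ^*^ ^*^ ^*^ ^^ ^*^; joining the 16 pieces gives the next term.

^*^^^^*^^*^^*^^*^^^^*^^*^^^^*^^*^^*^^*^^^^*^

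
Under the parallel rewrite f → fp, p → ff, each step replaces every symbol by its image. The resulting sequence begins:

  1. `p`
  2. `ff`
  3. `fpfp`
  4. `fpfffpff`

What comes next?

fpfffpfpfpfffpfp

Rewriting each symbol of fpfffpff: f→fp, p→ff, f→fp, f→fp, f→fp, p→ff, f→fp, f→fp, which concatenates to fp ff fp fp fp ff fp fp.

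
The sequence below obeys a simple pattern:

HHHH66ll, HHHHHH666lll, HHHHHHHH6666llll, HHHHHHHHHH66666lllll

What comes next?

Reading off run lengths: H runs 4, 6, 8, 10; 6 runs 2, 3, 4, 5; l runs 2, 3, 4, 5 — each is linear in n, where the shown terms are n = 2, 3, 4, 5.
At n = 6 the blocks have lengths 12, 6, 6.

HHHHHHHHHHHH666666llllll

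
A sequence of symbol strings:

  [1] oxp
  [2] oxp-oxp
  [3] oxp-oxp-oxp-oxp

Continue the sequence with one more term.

oxp-oxp-oxp-oxp-oxp-oxp-oxp-oxp

Each string is two copies of the previous one joined by '-'.
One more doubling of oxp-oxp-oxp-oxp gives the answer.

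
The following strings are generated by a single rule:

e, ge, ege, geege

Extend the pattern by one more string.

egegeege

Each term (from the third on) is the two preceding terms concatenated in order: term 3 = e·ge = ege.
The next term joins ege and geege.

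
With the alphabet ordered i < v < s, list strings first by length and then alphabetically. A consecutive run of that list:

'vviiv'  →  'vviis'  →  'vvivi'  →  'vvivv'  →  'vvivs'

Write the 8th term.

vviss

Continuing the enumeration 3 steps past vvivs: vvivs → vvisi → vvisv → (answer).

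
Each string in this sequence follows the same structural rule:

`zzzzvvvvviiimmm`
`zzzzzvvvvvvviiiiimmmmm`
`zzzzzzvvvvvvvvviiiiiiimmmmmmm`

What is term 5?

zzzzzzzzvvvvvvvvvvvvviiiiiiiiiiimmmmmmmmmmm

The n-th term is n+2 z's then 2n+1 v's then 2n-1 i's then 2n-1 m's, where the shown terms are n = 2, 3, 4.
Setting n = 6 gives 8, 13, 11, 11 characters in each block.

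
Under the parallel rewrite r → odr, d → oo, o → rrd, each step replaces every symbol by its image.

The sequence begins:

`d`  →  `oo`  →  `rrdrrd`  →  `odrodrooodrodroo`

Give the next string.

rrdooodrrrdooodrrrdrrdrrdooodrrrdooodrrrdrrd

Applying the rule to each of the 16 symbols of odrodrooodrodroo gives the pieces rrd oo odr rrd oo odr rrd rrd rrd oo odr rrd oo odr rrd rrd, which concatenate to the answer.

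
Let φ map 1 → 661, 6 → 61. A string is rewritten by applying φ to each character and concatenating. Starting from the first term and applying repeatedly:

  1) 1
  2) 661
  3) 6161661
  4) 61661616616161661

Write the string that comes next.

Rewriting the 17 symbols of 61661616616161661 one by one yields 61 661 61 61 661 61 661 61 61 661 61 661 61 661 61 61 661; concatenated:

61661616166161661616166161661616616161661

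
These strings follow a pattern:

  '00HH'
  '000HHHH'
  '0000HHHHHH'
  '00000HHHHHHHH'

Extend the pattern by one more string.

000000HHHHHHHHHH

Term n consists of n+1 0's, followed by 2n H's (n = 1, 2, …).
Setting n = 5 gives 6, 10 characters in each block.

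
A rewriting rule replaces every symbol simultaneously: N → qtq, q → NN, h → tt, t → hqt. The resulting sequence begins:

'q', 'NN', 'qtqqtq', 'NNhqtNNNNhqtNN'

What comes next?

Replace each of the 14 characters of NNhqtNNNNhqtNN in place — qtq qtq tt NN hqt qtq qtq qtq qtq tt NN hqt qtq qtq — and concatenate.

qtqqtqttNNhqtqtqqtqqtqqtqttNNhqtqtqqtq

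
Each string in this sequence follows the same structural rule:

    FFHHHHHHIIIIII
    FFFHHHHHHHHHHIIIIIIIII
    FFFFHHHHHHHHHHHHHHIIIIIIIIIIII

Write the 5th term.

Reading off run lengths: F runs 2, 3, 4; H runs 6, 10, 14; I runs 6, 9, 12 — each is linear in n (n = 1, 2, …).
For term 5, n = 5, so the run lengths are 6, 22, 18.

FFFFFFHHHHHHHHHHHHHHHHHHHHHHIIIIIIIIIIIIIIIIII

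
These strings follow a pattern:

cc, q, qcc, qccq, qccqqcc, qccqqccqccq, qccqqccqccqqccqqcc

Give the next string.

qccqqccqccqqccqqccqccqqccqccq

This is a Fibonacci-style word recurrence s(k) = s(k−1)·s(k−2): e.g. q·cc = qcc.
The next term joins qccqqccqccqqccqqcc and qccqqccqccq.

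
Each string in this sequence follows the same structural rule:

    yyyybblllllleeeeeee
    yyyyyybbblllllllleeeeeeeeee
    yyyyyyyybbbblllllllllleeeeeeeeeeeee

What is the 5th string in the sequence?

yyyyyyyyyyyybbbbbblllllllllllllleeeeeeeeeeeeeeeeeee

Each string has the form y^{2n} b^{n} l^{2n+2} e^{3n+1}, where the shown terms are n = 2, 3, 4.
For term 5, n = 6, so the run lengths are 12, 6, 14, 19.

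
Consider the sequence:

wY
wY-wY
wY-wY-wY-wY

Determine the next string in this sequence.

Every step duplicates the string with '-' between the halves.
One more doubling of wY-wY-wY-wY gives the answer.

wY-wY-wY-wY-wY-wY-wY-wY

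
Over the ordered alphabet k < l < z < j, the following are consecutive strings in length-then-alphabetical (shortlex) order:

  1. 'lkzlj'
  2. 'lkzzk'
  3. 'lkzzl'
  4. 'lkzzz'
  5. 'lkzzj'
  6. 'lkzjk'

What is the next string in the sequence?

Treat lkzjk as a base-4 numeral over the given alphabet and add one, carrying through any trailing j's.

lkzjl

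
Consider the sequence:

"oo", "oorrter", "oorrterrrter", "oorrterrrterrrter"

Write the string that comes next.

Each term is the previous one with rrter appended.
Applying this once more to oorrterrrterrrter:

oorrterrrterrrterrrter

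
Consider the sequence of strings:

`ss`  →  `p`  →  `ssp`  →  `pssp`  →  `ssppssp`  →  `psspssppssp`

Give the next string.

From term 3 onward, concatenate the second-to-last term with the last: ss·p = ssp, p·ssp = pssp, …
Continuing: ssppssp · psspssppssp gives term 7.

ssppssppsspssppssp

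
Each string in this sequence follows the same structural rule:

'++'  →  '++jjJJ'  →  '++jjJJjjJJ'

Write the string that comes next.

Each term is the previous one with jjJJ appended.
One more step from ++jjJJjjJJ gives the answer.

++jjJJjjJJjjJJ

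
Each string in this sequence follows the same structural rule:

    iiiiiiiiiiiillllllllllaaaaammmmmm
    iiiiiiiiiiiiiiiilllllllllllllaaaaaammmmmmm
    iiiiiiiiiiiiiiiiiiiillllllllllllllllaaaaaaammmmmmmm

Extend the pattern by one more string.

iiiiiiiiiiiiiiiiiiiiiiiilllllllllllllllllllaaaaaaaammmmmmmmm

Each string has the form i^{4n} l^{3n+1} a^{n+2} m^{n+3}, where the shown terms are n = 3, 4, 5.
For the next term, n = 6, so the run lengths are 24, 19, 8, 9.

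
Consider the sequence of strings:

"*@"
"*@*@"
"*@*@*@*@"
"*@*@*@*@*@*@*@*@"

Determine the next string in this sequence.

Every step duplicates the string.
Doubling *@*@*@*@*@*@*@*@:

*@*@*@*@*@*@*@*@*@*@*@*@*@*@*@*@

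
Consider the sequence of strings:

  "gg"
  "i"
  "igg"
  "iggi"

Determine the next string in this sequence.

iggiigg

Each term (from the third on) is the previous term followed by the one before it: term 3 = i·gg = igg.
Continuing: iggi · igg gives term 5.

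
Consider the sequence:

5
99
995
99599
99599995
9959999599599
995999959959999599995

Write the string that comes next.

9959999599599995999959959999599599

Each term (from the third on) is the previous term followed by the one before it: term 3 = 99·5 = 995.
Continuing: 995999959959999599995 · 9959999599599 gives term 8.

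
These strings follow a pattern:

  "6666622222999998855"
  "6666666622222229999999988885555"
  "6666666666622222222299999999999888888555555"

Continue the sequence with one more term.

Term n consists of 3n+2 6's, followed by 2n+3 2's, followed by 3n+2 9's, followed by 2n 8's, followed by 2n 5's (n = 1, 2, …).
For the next term, n = 4, so the run lengths are 14, 11, 14, 8, 8.

6666666666666622222222222999999999999998888888855555555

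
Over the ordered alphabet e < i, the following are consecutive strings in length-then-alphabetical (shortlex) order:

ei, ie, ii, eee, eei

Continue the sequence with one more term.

Treat eei as a base-2 numeral over the given alphabet and add one, carrying through any trailing i's.

eie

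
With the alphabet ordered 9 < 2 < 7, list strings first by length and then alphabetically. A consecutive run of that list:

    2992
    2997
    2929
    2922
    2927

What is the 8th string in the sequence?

2977

Advancing 3 positions from 2927 through 2927 → 2979 → 2972 reaches term 8.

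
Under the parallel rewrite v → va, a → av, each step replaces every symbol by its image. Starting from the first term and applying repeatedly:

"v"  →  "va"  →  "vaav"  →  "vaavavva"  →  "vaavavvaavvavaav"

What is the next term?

vaavavvaavvavaavavvavaavvaavavva

φ(vaavavvaavvavaav) expands symbol-by-symbol to va av av va av va va av av va va av va av av va; joining the 16 pieces gives the next term.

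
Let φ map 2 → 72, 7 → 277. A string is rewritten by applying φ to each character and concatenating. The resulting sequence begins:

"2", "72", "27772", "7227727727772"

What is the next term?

Rewriting the 13 symbols of 7227727727772 one by one yields 277 72 72 277 277 72 277 277 72 277 277 277 72; concatenated:

2777272277277722772777227727727772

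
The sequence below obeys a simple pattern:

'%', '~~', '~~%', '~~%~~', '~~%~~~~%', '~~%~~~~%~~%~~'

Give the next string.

~~%~~~~%~~%~~~~%~~~~%

From term 3 onward, concatenate the last term with the second-to-last: ~~·% = ~~%, ~~%·~~ = ~~%~~, …
So term 7 is ~~%~~~~%~~%~~·~~%~~~~%.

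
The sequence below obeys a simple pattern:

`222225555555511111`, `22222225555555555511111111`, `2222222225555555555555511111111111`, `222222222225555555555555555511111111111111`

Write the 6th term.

The n-th term is 2n+1 2's then 3n+2 5's then 3n-1 1's, where the shown terms are n = 2, 3, 4, 5.
Setting n = 7 gives 15, 23, 20 characters in each block.

2222222222222225555555555555555555555511111111111111111111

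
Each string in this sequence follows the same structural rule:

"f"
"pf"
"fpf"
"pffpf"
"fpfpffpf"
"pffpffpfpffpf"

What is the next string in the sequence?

fpfpffpfpffpffpfpffpf

Each term (from the third on) is the two preceding terms concatenated in order: term 3 = f·pf = fpf.
So term 7 is fpfpffpf·pffpffpfpffpf.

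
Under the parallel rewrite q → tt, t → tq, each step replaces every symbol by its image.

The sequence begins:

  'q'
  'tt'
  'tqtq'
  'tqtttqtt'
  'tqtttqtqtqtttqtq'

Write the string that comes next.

Applying the rule to each of the 16 symbols of tqtttqtqtqtttqtq gives the pieces tq tt tq tq tq tt tq tt tq tt tq tq tq tt tq tt, which concatenate to the answer.

tqtttqtqtqtttqtttqtttqtqtqtttqtt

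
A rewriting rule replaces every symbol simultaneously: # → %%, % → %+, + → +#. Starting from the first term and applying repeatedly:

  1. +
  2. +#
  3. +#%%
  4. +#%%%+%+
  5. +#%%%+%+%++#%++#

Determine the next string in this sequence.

Rewriting the 16 symbols of +#%%%+%+%++#%++# one by one yields +# %% %+ %+ %+ +# %+ +# %+ +# +# %% %+ +# +# %%; concatenated:

+#%%%+%+%++#%++#%++#+#%%%++#+#%%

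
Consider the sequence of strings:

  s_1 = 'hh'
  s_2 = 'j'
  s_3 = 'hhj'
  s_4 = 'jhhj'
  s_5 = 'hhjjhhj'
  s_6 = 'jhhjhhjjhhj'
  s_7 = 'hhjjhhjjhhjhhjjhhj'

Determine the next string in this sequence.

This is a Fibonacci-style word recurrence s(k) = s(k−2)·s(k−1): e.g. hh·j = hhj.
The next term joins jhhjhhjjhhj and hhjjhhjjhhjhhjjhhj.

jhhjhhjjhhjhhjjhhjjhhjhhjjhhj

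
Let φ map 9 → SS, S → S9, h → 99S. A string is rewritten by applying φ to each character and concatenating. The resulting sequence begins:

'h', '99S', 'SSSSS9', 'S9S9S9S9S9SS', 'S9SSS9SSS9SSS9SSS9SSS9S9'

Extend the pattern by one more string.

S9SSS9S9S9SSS9S9S9SSS9S9S9SSS9S9S9SSS9S9S9SSS9SS

Replace each of the 24 characters of S9SSS9SSS9SSS9SSS9SSS9S9 in place — S9 SS S9 S9 S9 SS S9 S9 S9 SS S9 S9 S9 SS S9 S9 S9 SS S9 S9 S9 SS S9 SS — and concatenate.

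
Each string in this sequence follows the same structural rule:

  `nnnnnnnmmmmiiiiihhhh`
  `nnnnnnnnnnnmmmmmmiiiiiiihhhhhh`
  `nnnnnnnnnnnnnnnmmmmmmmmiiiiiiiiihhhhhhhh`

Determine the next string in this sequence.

The n-th term is 4n+3 n's then 2n+2 m's then 2n+3 i's then 2n+2 h's (n = 1, 2, …).
For the next term, n = 4, so the run lengths are 19, 10, 11, 10.

nnnnnnnnnnnnnnnnnnnmmmmmmmmmmiiiiiiiiiiihhhhhhhhhh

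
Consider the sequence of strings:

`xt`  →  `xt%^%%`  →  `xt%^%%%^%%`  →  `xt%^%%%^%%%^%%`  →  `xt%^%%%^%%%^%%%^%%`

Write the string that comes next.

The strings grow by a fixed suffix %^%% each time.
Applying this once more to xt%^%%%^%%%^%%%^%%:

xt%^%%%^%%%^%%%^%%%^%%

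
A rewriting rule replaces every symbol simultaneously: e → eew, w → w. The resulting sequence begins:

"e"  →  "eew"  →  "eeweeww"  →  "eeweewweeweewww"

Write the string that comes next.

eeweewweeweewwweeweewweeweewwww

φ(eeweewweeweewww) expands symbol-by-symbol to eew eew w eew eew w w eew eew w eew eew w w w; joining the 15 pieces gives the next term.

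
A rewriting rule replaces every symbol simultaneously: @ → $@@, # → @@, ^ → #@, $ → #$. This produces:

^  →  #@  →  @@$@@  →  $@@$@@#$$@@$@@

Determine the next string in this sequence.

Applying the rule to each of the 14 symbols of $@@$@@#$$@@$@@ gives the pieces #$ $@@ $@@ #$ $@@ $@@ @@ #$ #$ $@@ $@@ #$ $@@ $@@, which concatenate to the answer.

#$$@@$@@#$$@@$@@@@#$#$$@@$@@#$$@@$@@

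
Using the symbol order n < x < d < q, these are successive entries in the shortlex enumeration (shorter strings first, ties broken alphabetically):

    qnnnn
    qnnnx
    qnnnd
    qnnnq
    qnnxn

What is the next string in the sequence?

qnnxx

Find the rightmost character of qnnxn below q, bump it to the next letter, and reset everything to its right to n.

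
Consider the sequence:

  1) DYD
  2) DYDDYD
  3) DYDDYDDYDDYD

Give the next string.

Every step duplicates the string.
So the next term is two copies of DYDDYDDYDDYD.

DYDDYDDYDDYDDYDDYDDYDDYD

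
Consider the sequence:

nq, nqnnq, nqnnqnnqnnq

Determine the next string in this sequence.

nqnnqnnqnnqnnqnnqnnqnnq

s(k+1) = s(k)·n·s(k) — each term doubles the last with 'n' between the halves.
One more doubling of nqnnqnnqnnq gives the answer.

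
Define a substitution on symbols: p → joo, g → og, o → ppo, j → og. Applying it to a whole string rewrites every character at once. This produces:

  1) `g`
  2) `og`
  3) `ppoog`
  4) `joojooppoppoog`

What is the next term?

ogppoppoogppoppojoojooppojoojooppoppoog

φ(joojooppoppoog) expands symbol-by-symbol to og ppo ppo og ppo ppo joo joo ppo joo joo ppo ppo og; joining the 14 pieces gives the next term.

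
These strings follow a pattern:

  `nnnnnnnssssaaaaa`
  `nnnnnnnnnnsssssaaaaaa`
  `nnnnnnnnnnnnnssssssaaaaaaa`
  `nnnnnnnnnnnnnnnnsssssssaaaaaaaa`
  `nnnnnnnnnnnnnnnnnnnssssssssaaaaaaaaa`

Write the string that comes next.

nnnnnnnnnnnnnnnnnnnnnnsssssssssaaaaaaaaaa

Term n consists of 3n+1 n's, followed by n+2 s's, followed by n+3 a's, where the shown terms are n = 2, 3, 4, 5, 6.
At n = 7 the blocks have lengths 22, 9, 10.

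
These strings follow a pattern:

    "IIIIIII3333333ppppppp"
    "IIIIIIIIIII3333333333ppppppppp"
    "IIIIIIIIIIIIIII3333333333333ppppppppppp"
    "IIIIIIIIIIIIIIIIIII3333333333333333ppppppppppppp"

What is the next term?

IIIIIIIIIIIIIIIIIIIIIII3333333333333333333ppppppppppppppp

The n-th term is 4n-1 I's then 3n+1 3's then 2n+3 p's, where the shown terms are n = 2, 3, 4, 5.
For the next term, n = 6, so the run lengths are 23, 19, 15.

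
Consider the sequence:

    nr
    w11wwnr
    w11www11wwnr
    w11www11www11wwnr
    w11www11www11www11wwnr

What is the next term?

Each term is the previous one with w11ww prepended.
So the next term is w11ww·w11www11www11www11wwnr.

w11www11www11www11www11wwnr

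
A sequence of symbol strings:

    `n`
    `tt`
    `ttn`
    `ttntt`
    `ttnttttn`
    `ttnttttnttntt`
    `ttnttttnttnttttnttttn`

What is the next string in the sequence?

From term 3 onward, concatenate the last term with the second-to-last: tt·n = ttn, ttn·tt = ttntt, …
So term 8 is ttnttttnttnttttnttttn·ttnttttnttntt.

ttnttttnttnttttnttttnttnttttnttntt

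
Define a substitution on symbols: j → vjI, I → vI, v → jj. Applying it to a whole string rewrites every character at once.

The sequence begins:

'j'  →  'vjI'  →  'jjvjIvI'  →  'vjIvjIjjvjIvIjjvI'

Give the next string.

Rewriting the 17 symbols of vjIvjIjjvjIvIjjvI one by one yields jj vjI vI jj vjI vI vjI vjI jj vjI vI jj vI vjI vjI jj vI; concatenated:

jjvjIvIjjvjIvIvjIvjIjjvjIvIjjvIvjIvjIjjvI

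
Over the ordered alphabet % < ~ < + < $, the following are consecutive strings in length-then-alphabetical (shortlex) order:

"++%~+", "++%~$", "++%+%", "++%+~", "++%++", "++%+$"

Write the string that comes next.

++%$%

Find the rightmost character of ++%+$ below $, bump it to the next letter, and reset everything to its right to %.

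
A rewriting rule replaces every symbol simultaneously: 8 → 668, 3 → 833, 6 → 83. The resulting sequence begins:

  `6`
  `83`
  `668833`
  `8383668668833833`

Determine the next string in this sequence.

Applying the rule to each of the 16 symbols of 8383668668833833 gives the pieces 668 833 668 833 83 83 668 83 83 668 668 833 833 668 833 833, which concatenate to the answer.

66883366883383836688383668668833833668833833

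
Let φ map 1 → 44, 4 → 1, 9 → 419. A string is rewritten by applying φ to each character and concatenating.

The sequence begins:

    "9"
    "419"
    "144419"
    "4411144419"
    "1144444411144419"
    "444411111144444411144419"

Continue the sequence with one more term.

111144444444444411111144444411144419

Replace each of the 24 characters of 444411111144444411144419 in place — 1 1 1 1 44 44 44 44 44 44 1 1 1 1 1 1 44 44 44 1 1 1 44 419 — and concatenate.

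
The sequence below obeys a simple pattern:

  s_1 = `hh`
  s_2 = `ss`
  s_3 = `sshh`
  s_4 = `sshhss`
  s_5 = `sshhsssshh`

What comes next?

sshhsssshhsshhss

This is a Fibonacci-style word recurrence s(k) = s(k−1)·s(k−2): e.g. ss·hh = sshh.
The next term joins sshhsssshh and sshhss.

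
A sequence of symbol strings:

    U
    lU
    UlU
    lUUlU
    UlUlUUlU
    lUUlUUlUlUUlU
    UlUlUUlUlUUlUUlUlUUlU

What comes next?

lUUlUUlUlUUlUUlUlUUlUlUUlUUlUlUUlU

Each term (from the third on) is the two preceding terms concatenated in order: term 3 = U·lU = UlU.
Continuing: lUUlUUlUlUUlU · UlUlUUlUlUUlUUlUlUUlU gives term 8.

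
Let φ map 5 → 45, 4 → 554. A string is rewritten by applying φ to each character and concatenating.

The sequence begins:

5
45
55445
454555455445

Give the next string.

Expanding 454555455445: 4→554, 5→45, 4→554, 5→45, 5→45, 5→45, 4→554, 5→45, 5→45, 4→554, 4→554, 5→45. Concatenated: 554 45 554 45 45 45 554 45 45 554 554 45.

55445554454545554454555455445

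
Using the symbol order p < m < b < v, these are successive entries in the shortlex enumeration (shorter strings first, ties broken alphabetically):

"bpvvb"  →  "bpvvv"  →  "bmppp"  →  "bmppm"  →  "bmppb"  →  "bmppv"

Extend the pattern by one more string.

Find the rightmost character of bmppv below v, bump it to the next letter, and reset everything to its right to p.

bmpmp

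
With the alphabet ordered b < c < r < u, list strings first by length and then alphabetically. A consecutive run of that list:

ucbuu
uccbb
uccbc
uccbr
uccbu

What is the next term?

The successor of uccbu increments the rightmost position that isn't already u and resets every position after it to b.

ucccb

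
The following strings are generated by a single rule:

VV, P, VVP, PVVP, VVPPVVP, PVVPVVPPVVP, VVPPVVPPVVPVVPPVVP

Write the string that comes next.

From term 3 onward, concatenate the second-to-last term with the last: VV·P = VVP, P·VVP = PVVP, …
Continuing: PVVPVVPPVVP · VVPPVVPPVVPVVPPVVP gives term 8.

PVVPVVPPVVPVVPPVVPPVVPVVPPVVP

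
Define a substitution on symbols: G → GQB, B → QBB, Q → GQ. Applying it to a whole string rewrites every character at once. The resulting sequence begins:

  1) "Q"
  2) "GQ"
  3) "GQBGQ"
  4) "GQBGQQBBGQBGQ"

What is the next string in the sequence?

Rewriting the 13 symbols of GQBGQQBBGQBGQ one by one yields GQB GQ QBB GQB GQ GQ QBB QBB GQB GQ QBB GQB GQ; concatenated:

GQBGQQBBGQBGQGQQBBQBBGQBGQQBBGQBGQ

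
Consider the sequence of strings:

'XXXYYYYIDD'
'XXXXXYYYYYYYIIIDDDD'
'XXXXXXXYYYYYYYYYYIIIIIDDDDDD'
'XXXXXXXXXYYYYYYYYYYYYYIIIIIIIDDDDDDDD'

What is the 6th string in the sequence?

The n-th term is 2n+1 X's then 3n+1 Y's then 2n-1 I's then 2n D's (n = 1, 2, …).
At n = 6 the blocks have lengths 13, 19, 11, 12.

XXXXXXXXXXXXXYYYYYYYYYYYYYYYYYYYIIIIIIIIIIIDDDDDDDDDDDD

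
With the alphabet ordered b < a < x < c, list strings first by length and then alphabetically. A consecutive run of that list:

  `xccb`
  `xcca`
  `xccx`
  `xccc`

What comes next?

cbbb

Treat xccc as a base-4 numeral over the given alphabet and add one, carrying through any trailing c's.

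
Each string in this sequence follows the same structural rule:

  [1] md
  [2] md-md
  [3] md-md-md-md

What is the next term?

s(k+1) = s(k)·-·s(k) — each term doubles the last with '-' between the halves.
One more doubling of md-md-md-md gives the answer.

md-md-md-md-md-md-md-md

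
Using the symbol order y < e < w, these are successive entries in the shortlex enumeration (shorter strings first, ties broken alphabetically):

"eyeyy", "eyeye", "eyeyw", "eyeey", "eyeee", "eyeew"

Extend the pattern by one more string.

eyewy

Treat eyeew as a base-3 numeral over the given alphabet and add one, carrying through any trailing w's.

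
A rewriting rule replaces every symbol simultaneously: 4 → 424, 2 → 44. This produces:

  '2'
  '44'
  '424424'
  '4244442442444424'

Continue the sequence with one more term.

Replace each of the 16 characters of 4244442442444424 in place — 424 44 424 424 424 424 44 424 424 44 424 424 424 424 44 424 — and concatenate.

42444424424424424444244244442442442442444424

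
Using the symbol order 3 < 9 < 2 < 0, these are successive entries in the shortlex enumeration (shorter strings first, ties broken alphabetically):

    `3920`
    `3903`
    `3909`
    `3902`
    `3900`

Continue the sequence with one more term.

Find the rightmost character of 3900 below 0, bump it to the next letter, and reset everything to its right to 3.

3233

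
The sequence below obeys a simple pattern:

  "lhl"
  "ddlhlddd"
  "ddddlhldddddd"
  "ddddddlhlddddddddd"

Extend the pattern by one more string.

s(k+1) = dd·s(k)·ddd, so each term gains dd as a prefix and ddd as a suffix.
So the next term is dd·ddddddlhlddddddddd·ddd.

ddddddddlhldddddddddddd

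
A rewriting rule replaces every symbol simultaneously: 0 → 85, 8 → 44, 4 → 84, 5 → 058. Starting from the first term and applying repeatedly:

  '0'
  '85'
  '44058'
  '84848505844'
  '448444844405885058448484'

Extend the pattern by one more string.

Rewriting the 24 symbols of 448444844405885058448484 one by one yields 84 84 44 84 84 84 44 84 84 84 85 058 44 44 058 85 058 44 84 84 44 84 44 84; concatenated:

848444848484448484848505844440588505844848444844484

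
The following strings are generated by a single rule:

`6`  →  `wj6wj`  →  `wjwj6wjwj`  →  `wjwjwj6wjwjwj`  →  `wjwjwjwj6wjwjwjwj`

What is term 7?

s(k+1) = wj·s(k)·wj, so each term gains wj as a prefix and wj as a suffix.
From wjwjwjwj6wjwjwjwj, 2 further steps: wjwjwjwj6wjwjwjwj → wjwjwjwjwj6wjwjwjwjwj → (answer).

wjwjwjwjwjwj6wjwjwjwjwjwj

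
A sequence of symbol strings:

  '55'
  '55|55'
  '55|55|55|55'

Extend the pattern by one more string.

Each string is two copies of the previous one joined by '|'.
Doubling 55|55|55|55 with '|' between the halves:

55|55|55|55|55|55|55|55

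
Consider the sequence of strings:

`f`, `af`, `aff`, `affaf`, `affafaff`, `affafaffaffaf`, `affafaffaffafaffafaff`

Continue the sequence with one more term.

affafaffaffafaffafaffaffafaffaffaf

From term 3 onward, concatenate the last term with the second-to-last: af·f = aff, aff·af = affaf, …
So term 8 is affafaffaffafaffafaff·affafaffaffaf.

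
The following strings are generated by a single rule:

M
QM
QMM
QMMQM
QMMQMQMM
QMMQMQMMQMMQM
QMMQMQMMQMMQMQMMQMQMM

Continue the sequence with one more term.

This is a Fibonacci-style word recurrence s(k) = s(k−1)·s(k−2): e.g. QM·M = QMM.
Continuing: QMMQMQMMQMMQMQMMQMQMM · QMMQMQMMQMMQM gives term 8.

QMMQMQMMQMMQMQMMQMQMMQMMQMQMMQMMQM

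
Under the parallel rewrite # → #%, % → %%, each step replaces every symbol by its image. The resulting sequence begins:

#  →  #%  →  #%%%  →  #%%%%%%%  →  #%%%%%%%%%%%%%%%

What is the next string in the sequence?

#%%%%%%%%%%%%%%%%%%%%%%%%%%%%%%%

Applying the rule to each of the 16 symbols of #%%%%%%%%%%%%%%% gives the pieces #% %% %% %% %% %% %% %% %% %% %% %% %% %% %% %%, which concatenate to the answer.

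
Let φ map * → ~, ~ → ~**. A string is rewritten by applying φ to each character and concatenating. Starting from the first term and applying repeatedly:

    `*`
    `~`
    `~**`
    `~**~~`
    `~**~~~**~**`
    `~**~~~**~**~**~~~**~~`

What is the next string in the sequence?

~**~~~**~**~**~~~**~~~**~~~**~**~**~~~**~**

Replace each of the 21 characters of ~**~~~**~**~**~~~**~~ in place — ~** ~ ~ ~** ~** ~** ~ ~ ~** ~ ~ ~** ~ ~ ~** ~** ~** ~ ~ ~** ~** — and concatenate.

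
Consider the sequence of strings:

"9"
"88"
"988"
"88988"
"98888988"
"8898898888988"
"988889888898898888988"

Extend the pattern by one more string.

Each term (from the third on) is the two preceding terms concatenated in order: term 3 = 9·88 = 988.
Continuing: 8898898888988 · 988889888898898888988 gives term 8.

8898898888988988889888898898888988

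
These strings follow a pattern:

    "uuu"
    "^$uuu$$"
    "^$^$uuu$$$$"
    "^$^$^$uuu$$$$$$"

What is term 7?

Every step adds ^$ to the front and $$ to the end of the previous string.
From ^$^$^$uuu$$$$$$, 3 further steps: ^$^$^$uuu$$$$$$ → ^$^$^$^$uuu$$$$$$$$ → ^$^$^$^$^$uuu$$$$$$$$$$ → (answer).

^$^$^$^$^$^$uuu$$$$$$$$$$$$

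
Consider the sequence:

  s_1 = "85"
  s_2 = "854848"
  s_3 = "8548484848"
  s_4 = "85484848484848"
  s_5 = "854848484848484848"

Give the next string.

8548484848484848484848

Each term is the previous one with 4848 appended.
One more step from 854848484848484848 gives the answer.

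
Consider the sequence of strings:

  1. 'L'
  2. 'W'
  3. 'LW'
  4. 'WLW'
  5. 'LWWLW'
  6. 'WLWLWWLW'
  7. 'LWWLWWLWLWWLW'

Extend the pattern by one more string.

From term 3 onward, concatenate the second-to-last term with the last: L·W = LW, W·LW = WLW, …
Continuing: WLWLWWLW · LWWLWWLWLWWLW gives term 8.

WLWLWWLWLWWLWWLWLWWLW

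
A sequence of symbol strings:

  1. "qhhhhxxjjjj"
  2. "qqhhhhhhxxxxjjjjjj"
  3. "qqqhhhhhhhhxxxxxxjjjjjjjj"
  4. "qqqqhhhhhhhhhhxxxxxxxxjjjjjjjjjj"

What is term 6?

Term n consists of n q's, followed by 2n+2 h's, followed by 2n x's, followed by 2n+2 j's (n = 1, 2, …).
For term 6, n = 6, so the run lengths are 6, 14, 12, 14.

qqqqqqhhhhhhhhhhhhhhxxxxxxxxxxxxjjjjjjjjjjjjjj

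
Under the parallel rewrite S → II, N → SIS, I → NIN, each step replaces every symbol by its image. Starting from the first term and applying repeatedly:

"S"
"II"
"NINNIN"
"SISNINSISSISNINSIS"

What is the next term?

IININIISISNINSISIININIIIININIISISNINSISIININII

Replace each of the 18 characters of SISNINSISSISNINSIS in place — II NIN II SIS NIN SIS II NIN II II NIN II SIS NIN SIS II NIN II — and concatenate.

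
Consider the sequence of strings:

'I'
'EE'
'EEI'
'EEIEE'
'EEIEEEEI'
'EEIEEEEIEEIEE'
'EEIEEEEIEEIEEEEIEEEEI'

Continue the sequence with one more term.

EEIEEEEIEEIEEEEIEEEEIEEIEEEEIEEIEE

From term 3 onward, concatenate the last term with the second-to-last: EE·I = EEI, EEI·EE = EEIEE, …
Continuing: EEIEEEEIEEIEEEEIEEEEI · EEIEEEEIEEIEE gives term 8.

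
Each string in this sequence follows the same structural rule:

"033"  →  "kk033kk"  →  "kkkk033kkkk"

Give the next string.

s(k+1) = kk·s(k)·kk, so each term gains kk as a prefix and kk as a suffix.
Applying this once more to kkkk033kkkk:

kkkkkk033kkkkkk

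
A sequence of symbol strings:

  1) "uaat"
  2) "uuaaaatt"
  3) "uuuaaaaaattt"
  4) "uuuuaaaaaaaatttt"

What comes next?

Term n consists of n u's, followed by 2n a's, followed by n t's (n = 1, 2, …).
For the next term, n = 5, so the run lengths are 5, 10, 5.

uuuuuaaaaaaaaaattttt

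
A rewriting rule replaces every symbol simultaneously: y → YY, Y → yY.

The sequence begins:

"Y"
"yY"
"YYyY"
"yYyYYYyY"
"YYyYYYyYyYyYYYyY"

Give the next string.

φ(YYyYYYyYyYyYYYyY) expands symbol-by-symbol to yY yY YY yY yY yY YY yY YY yY YY yY yY yY YY yY; joining the 16 pieces gives the next term.

yYyYYYyYyYyYYYyYYYyYYYyYyYyYYYyY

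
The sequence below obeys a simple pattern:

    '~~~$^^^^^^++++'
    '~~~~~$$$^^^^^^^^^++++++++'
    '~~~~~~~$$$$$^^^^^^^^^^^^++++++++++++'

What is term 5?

~~~~~~~~~~~$$$$$$$$$^^^^^^^^^^^^^^^^^^++++++++++++++++++++

The n-th term is 2n+1 ~'s then 2n-1 $'s then 3n+3 ^'s then 4n +'s (n = 1, 2, …).
Setting n = 5 gives 11, 9, 18, 20 characters in each block.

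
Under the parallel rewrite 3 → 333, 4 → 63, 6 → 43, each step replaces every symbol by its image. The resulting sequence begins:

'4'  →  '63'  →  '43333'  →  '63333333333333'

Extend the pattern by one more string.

Replace each of the 14 characters of 63333333333333 in place — 43 333 333 333 333 333 333 333 333 333 333 333 333 333 — and concatenate.

43333333333333333333333333333333333333333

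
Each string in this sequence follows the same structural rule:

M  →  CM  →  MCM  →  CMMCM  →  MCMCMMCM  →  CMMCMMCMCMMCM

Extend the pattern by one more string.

MCMCMMCMCMMCMMCMCMMCM

This is a Fibonacci-style word recurrence s(k) = s(k−2)·s(k−1): e.g. M·CM = MCM.
Continuing: MCMCMMCM · CMMCMMCMCMMCM gives term 7.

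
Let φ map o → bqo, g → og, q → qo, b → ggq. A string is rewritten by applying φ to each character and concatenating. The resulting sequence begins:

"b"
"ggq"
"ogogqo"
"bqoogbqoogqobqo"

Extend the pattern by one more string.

φ(bqoogbqoogqobqo) expands symbol-by-symbol to ggq qo bqo bqo og ggq qo bqo bqo og qo bqo ggq qo bqo; joining the 15 pieces gives the next term.

ggqqobqobqoogggqqobqobqoogqobqoggqqobqo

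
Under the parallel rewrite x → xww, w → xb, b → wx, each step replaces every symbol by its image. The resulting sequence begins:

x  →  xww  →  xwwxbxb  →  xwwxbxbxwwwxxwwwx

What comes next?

xwwxbxbxwwwxxwwwxxwwxbxbxbxwwxwwxbxbxbxww

Applying the rule to each of the 17 symbols of xwwxbxbxwwwxxwwwx gives the pieces xww xb xb xww wx xww wx xww xb xb xb xww xww xb xb xb xww, which concatenate to the answer.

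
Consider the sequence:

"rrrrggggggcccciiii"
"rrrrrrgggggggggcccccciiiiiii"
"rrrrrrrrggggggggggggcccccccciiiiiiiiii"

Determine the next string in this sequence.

Reading off run lengths: r runs 4, 6, 8; g runs 6, 9, 12; c runs 4, 6, 8; i runs 4, 7, 10 — each is linear in n, where the shown terms are n = 2, 3, 4.
At n = 5 the blocks have lengths 10, 15, 10, 13.

rrrrrrrrrrgggggggggggggggcccccccccciiiiiiiiiiiii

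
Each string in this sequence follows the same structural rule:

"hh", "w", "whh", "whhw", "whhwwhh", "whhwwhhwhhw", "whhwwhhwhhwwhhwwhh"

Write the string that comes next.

Each term (from the third on) is the previous term followed by the one before it: term 3 = w·hh = whh.
Continuing: whhwwhhwhhwwhhwwhh · whhwwhhwhhw gives term 8.

whhwwhhwhhwwhhwwhhwhhwwhhwhhw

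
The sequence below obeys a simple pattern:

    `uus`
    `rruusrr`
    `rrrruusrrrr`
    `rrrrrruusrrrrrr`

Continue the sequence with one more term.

rrrrrrrruusrrrrrrrr

Every step adds rr to the front and rr to the end of the previous string.
So the next term is rr·rrrrrruusrrrrrr·rr.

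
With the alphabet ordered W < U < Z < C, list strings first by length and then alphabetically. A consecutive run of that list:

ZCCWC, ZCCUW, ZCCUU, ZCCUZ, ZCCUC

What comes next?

ZCCZW

Find the rightmost character of ZCCUC below C, bump it to the next letter, and reset everything to its right to W.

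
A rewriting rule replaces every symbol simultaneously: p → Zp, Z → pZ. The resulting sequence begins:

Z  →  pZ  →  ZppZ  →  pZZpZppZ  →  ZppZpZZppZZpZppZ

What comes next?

φ(ZppZpZZppZZpZppZ) expands symbol-by-symbol to pZ Zp Zp pZ Zp pZ pZ Zp Zp pZ pZ Zp pZ Zp Zp pZ; joining the 16 pieces gives the next term.

pZZpZppZZppZpZZpZppZpZZppZZpZppZ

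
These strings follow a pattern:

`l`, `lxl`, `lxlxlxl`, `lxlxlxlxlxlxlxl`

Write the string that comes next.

s(k+1) = s(k)·x·s(k) — each term doubles the last with 'x' between the halves.
One more doubling of lxlxlxlxlxlxlxl gives the answer.

lxlxlxlxlxlxlxlxlxlxlxlxlxlxlxl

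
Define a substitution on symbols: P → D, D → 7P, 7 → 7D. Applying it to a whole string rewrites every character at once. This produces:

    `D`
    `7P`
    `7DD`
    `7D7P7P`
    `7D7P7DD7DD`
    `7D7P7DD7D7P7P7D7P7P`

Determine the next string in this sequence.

φ(7D7P7DD7D7P7P7D7P7P) expands symbol-by-symbol to 7D 7P 7D D 7D 7P 7P 7D 7P 7D D 7D D 7D 7P 7D D 7D D; joining the 19 pieces gives the next term.

7D7P7DD7D7P7P7D7P7DD7DD7D7P7DD7DD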